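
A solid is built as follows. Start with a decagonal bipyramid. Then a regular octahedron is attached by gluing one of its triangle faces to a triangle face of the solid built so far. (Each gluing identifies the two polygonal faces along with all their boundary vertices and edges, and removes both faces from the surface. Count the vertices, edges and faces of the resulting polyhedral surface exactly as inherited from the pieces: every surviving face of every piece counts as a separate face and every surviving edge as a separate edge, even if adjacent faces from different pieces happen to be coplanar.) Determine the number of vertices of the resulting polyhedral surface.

15

A decagonal bipyramid: V=12, E=30, F=20.
Attach a regular octahedron (V=6, E=12, F=8) along a 3-gon: merge 3 vertices and 3 edges, delete both glued faces → V=15, E=39, F=26.
Check: V − E + F = 15 − 39 + 26 = 2.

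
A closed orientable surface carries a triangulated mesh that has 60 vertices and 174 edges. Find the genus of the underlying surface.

Every face is a triangle and each edge borders two faces, so 3F = 2·174, giving F = 116.
χ = V − E + F = 60 − 174 + 116 = 2.
For a closed orientable surface χ = 2 − 2g, so g = (2 − (2))/2 = 0.

0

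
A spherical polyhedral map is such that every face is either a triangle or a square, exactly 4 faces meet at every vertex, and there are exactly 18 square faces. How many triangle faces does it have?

8

Let x be the number of triangles; then F = 18 + x.
Edge–face incidences: 2E = 4·18 + 3·x = 72 + 3x.
Every vertex has degree 4, so 4V = 2E.
Euler: V − E + F = 2 ⇒ (2E)/4 − E + (18 + x) = 2.
Multiply by 8: 2·(2E) − 4·(2E) + 8·(18 + x) = 16, i.e. 144 + 8x − 2·(72 + 3x) = 16.
Collecting terms: 2x = 16, so x = 8.
Then 2E = 72 + 3·8 = 96, so E = 48, V = 2E/4 = 24, F = 18 + 8 = 26.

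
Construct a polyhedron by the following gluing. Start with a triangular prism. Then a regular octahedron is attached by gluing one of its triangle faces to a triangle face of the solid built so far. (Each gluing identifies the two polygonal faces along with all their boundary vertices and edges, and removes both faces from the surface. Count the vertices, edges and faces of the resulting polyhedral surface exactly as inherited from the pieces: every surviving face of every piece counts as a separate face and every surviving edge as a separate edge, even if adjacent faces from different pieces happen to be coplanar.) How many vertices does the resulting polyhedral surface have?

A triangular prism: V=6, E=9, F=5.
Attach a regular octahedron (V=6, E=12, F=8) along a 3-gon: merge 3 vertices and 3 edges, delete both glued faces → V=9, E=18, F=11.
Check: V − E + F = 9 − 18 + 11 = 2.

9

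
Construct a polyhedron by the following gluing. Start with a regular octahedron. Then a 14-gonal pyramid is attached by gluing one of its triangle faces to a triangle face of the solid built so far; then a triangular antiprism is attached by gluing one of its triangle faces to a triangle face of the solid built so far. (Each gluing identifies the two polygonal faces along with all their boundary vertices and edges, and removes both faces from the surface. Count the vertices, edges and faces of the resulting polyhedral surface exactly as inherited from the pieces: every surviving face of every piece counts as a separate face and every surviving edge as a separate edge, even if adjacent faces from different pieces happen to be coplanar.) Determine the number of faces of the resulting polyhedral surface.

27

A regular octahedron: V=6, E=12, F=8.
Attach a 14-gonal pyramid (V=15, E=28, F=15) along a 3-gon: merge 3 vertices and 3 edges, delete both glued faces → V=18, E=37, F=21.
Attach a triangular antiprism (V=6, E=12, F=8) along a 3-gon: merge 3 vertices and 3 edges, delete both glued faces → V=21, E=46, F=27.
Check: V − E + F = 21 − 46 + 27 = 2.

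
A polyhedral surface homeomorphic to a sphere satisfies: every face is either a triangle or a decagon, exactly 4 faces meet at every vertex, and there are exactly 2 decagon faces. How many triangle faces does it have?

Let x be the number of triangles; then F = 2 + x.
Edge–face incidences: 2E = 10·2 + 3·x = 20 + 3x.
Every vertex has degree 4, so 4V = 2E.
Euler: V − E + F = 2 ⇒ (2E)/4 − E + (2 + x) = 2.
Multiply by 8: 2·(2E) − 4·(2E) + 8·(2 + x) = 16, i.e. 16 + 8x − 2·(20 + 3x) = 16.
Collecting terms: 2x − 24 = 16, so 2x = 40, so x = 20.
Then 2E = 20 + 3·20 = 80, so E = 40, V = 2E/4 = 20, F = 2 + 20 = 22.

20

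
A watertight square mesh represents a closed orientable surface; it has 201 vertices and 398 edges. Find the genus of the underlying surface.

0

Every face is a square and each edge borders two faces, so 4F = 2·398, giving F = 199.
χ = V − E + F = 201 − 398 + 199 = 2.
For a closed orientable surface χ = 2 − 2g, so g = (2 − (2))/2 = 0.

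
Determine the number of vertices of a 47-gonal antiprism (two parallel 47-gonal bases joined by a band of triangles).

94

An antiprism on an n-gon has two n-gon caps and 2n triangles: V = 2·47 = 94, E = 4·47 = 188, F = 2·47 + 2 = 96.
Check: V − E + F = 94 − 188 + 96 = 2.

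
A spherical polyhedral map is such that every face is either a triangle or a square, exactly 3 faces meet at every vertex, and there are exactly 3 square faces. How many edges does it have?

Let x be the number of triangles; then F = 3 + x.
Edge–face incidences: 2E = 4·3 + 3·x = 12 + 3x.
Every vertex has degree 3, so 3V = 2E.
Euler: V − E + F = 2 ⇒ (2E)/3 − E + (3 + x) = 2.
Multiply by 6: 2·(2E) − 3·(2E) + 6·(3 + x) = 12, i.e. 18 + 6x − (12 + 3x) = 12.
Collecting terms: 3x + 6 = 12, so 3x = 6, so x = 2.
Then 2E = 12 + 3·2 = 18, so E = 9, V = 2E/3 = 6, F = 3 + 2 = 5.

9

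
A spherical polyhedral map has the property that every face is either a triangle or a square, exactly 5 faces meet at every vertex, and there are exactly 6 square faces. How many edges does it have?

Let x be the number of triangles; then F = 6 + x.
Edge–face incidences: 2E = 4·6 + 3·x = 24 + 3x.
Every vertex has degree 5, so 5V = 2E.
Euler: V − E + F = 2 ⇒ (2E)/5 − E + (6 + x) = 2.
Multiply by 10: 2·(2E) − 5·(2E) + 10·(6 + x) = 20, i.e. 60 + 10x − 3·(24 + 3x) = 20.
Collecting terms: x − 12 = 20, so x = 32.
Then 2E = 24 + 3·32 = 120, so E = 60, V = 2E/5 = 24, F = 6 + 32 = 38.

60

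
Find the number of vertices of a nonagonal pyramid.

A pyramid on an n-gon base has one n-gon and n triangles: V = 9 + 1 = 10, E = 2·9 = 18, F = 9 + 1 = 10.

10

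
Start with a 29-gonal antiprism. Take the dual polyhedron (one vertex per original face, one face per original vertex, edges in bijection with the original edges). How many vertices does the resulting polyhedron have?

60

The base solid has V = 58, E = 116, F = 60.
The dual swaps V and F and preserves E: V′ = F = 60, E′ = E = 116, F′ = V = 58.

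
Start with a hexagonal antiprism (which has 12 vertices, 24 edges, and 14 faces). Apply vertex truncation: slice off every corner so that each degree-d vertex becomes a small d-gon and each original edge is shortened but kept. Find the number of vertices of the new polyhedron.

48

Truncation replaces each original edge-end by a new vertex, so V′ = 2E = 48.
Each original edge survives, and each old vertex of degree d contributes d new edges; summing degrees gives Σd = 2E, so E′ = E + 2E = 3E = 72.
Each original face survives and each original vertex becomes one new face: F′ = F + V = 26.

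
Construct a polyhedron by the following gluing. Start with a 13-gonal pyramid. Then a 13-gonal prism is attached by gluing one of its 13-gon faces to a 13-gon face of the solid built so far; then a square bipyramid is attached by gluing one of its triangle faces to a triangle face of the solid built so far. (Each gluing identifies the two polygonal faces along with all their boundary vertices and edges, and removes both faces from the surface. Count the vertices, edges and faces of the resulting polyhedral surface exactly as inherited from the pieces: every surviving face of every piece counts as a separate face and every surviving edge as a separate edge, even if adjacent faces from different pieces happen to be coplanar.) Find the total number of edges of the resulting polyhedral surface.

A 13-gonal pyramid: V=14, E=26, F=14.
Attach a 13-gonal prism (V=26, E=39, F=15) along a 13-gon: merge 13 vertices and 13 edges, delete both glued faces → V=27, E=52, F=27.
Attach a square bipyramid (V=6, E=12, F=8) along a 3-gon: merge 3 vertices and 3 edges, delete both glued faces → V=30, E=61, F=33.
Check: V − E + F = 30 − 61 + 33 = 2.

61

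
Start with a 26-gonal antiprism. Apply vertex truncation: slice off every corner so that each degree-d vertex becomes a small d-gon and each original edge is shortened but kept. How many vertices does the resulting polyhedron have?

The base solid has V = 52, E = 104, F = 54.
Truncation replaces each original edge-end by a new vertex, so V′ = 2E = 208.
Each original edge survives, and each old vertex of degree d contributes d new edges; summing degrees gives Σd = 2E, so E′ = E + 2E = 3E = 312.
Each original face survives and each original vertex becomes one new face: F′ = F + V = 106.

208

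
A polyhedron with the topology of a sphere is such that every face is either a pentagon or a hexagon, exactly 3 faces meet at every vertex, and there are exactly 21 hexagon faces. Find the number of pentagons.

12

Let x be the number of pentagons; then F = 21 + x.
Edge–face incidences: 2E = 6·21 + 5·x = 126 + 5x.
Every vertex has degree 3, so 3V = 2E.
Euler: V − E + F = 2 ⇒ (2E)/3 − E + (21 + x) = 2.
Multiply by 6: 2·(2E) − 3·(2E) + 6·(21 + x) = 12, i.e. 126 + 6x − (126 + 5x) = 12.
Collecting terms: x = 12.
Then 2E = 126 + 5·12 = 186, so E = 93, V = 2E/3 = 62, F = 21 + 12 = 33.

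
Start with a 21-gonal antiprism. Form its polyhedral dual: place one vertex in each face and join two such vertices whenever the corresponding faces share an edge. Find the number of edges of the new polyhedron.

The base solid has V = 42, E = 84, F = 44.
The dual swaps V and F and preserves E: V′ = F = 44, E′ = E = 84, F′ = V = 42.

84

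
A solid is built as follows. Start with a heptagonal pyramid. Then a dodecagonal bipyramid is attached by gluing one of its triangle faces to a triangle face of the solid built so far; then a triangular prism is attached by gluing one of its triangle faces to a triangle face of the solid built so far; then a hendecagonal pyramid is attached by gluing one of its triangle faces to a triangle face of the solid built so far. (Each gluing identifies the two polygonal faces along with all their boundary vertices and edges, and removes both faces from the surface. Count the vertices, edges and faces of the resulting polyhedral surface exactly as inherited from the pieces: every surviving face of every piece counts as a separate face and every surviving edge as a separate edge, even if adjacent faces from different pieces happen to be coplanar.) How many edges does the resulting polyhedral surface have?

72

A heptagonal pyramid: V=8, E=14, F=8.
Attach a dodecagonal bipyramid (V=14, E=36, F=24) along a 3-gon: merge 3 vertices and 3 edges, delete both glued faces → V=19, E=47, F=30.
Attach a triangular prism (V=6, E=9, F=5) along a 3-gon: merge 3 vertices and 3 edges, delete both glued faces → V=22, E=53, F=33.
Attach a hendecagonal pyramid (V=12, E=22, F=12) along a 3-gon: merge 3 vertices and 3 edges, delete both glued faces → V=31, E=72, F=43.
Check: V − E + F = 31 − 72 + 43 = 2.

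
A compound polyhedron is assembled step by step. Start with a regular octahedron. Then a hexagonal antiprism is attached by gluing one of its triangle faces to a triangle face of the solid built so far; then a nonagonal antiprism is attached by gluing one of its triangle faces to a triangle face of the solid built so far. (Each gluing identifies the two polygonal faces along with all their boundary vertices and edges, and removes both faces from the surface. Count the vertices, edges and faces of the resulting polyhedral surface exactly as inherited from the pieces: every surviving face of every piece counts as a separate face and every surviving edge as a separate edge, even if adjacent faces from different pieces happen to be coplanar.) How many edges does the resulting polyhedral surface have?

A regular octahedron: V=6, E=12, F=8.
Attach a hexagonal antiprism (V=12, E=24, F=14) along a 3-gon: merge 3 vertices and 3 edges, delete both glued faces → V=15, E=33, F=20.
Attach a nonagonal antiprism (V=18, E=36, F=20) along a 3-gon: merge 3 vertices and 3 edges, delete both glued faces → V=30, E=66, F=38.
Check: V − E + F = 30 − 66 + 38 = 2.

66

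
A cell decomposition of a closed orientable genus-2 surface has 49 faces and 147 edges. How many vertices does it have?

For a closed orientable surface of genus 2, χ = 2 − 2·2 = -2.
V = -2 + E − F = -2 + 147 − 49 = 96.

96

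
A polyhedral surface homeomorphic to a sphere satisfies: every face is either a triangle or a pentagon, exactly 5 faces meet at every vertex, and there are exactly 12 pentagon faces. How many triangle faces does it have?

80

Let x be the number of triangles; then F = 12 + x.
Edge–face incidences: 2E = 5·12 + 3·x = 60 + 3x.
Every vertex has degree 5, so 5V = 2E.
Euler: V − E + F = 2 ⇒ (2E)/5 − E + (12 + x) = 2.
Multiply by 10: 2·(2E) − 5·(2E) + 10·(12 + x) = 20, i.e. 120 + 10x − 3·(60 + 3x) = 20.
Collecting terms: x − 60 = 20, so x = 80.
Then 2E = 60 + 3·80 = 300, so E = 150, V = 2E/5 = 60, F = 12 + 80 = 92.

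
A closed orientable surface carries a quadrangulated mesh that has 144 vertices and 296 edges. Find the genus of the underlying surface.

3

Every face is a square and each edge borders two faces, so 4F = 2·296, giving F = 148.
χ = V − E + F = 144 − 296 + 148 = -4.
For a closed orientable surface χ = 2 − 2g, so g = (2 − (-4))/2 = 3.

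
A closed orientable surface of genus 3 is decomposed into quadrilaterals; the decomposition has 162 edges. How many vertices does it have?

χ = 2 − 2·3 = -4, and every face is a square so 4F = 2E.
F = 2E/4 = 81. Then V = -4 + E − F = -4 + 162 − 81 = 77.

77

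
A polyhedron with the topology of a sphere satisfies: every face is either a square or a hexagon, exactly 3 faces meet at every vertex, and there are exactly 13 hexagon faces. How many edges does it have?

51

Let x be the number of squares; then F = 13 + x.
Edge–face incidences: 2E = 6·13 + 4·x = 78 + 4x.
Every vertex has degree 3, so 3V = 2E.
Euler: V − E + F = 2 ⇒ (2E)/3 − E + (13 + x) = 2.
Multiply by 6: 2·(2E) − 3·(2E) + 6·(13 + x) = 12, i.e. 78 + 6x − (78 + 4x) = 12.
Collecting terms: 2x = 12, so x = 6.
Then 2E = 78 + 4·6 = 102, so E = 51, V = 2E/3 = 34, F = 13 + 6 = 19.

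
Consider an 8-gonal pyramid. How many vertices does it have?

A pyramid on an n-gon base has one n-gon and n triangles: V = 8 + 1 = 9, E = 2·8 = 16, F = 8 + 1 = 9.
Check: V − E + F = 9 − 16 + 9 = 2.

9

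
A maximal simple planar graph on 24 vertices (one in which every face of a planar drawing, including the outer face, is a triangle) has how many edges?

In a plane triangulation 3F = 2E and V − E + F = 2, so E = 3V − 6 = 3·24 − 6 = 66.

66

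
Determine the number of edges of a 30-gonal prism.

90

A prism on an n-gon has two n-gon bases and n rectangular sides: V = 2·30 = 60, E = 3·30 = 90, F = 30 + 2 = 32.
Check: V − E + F = 60 − 90 + 32 = 2.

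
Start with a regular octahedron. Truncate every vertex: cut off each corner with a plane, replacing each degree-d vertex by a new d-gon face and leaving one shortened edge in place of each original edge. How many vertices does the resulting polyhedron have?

The base solid has V = 6, E = 12, F = 8.
Truncation replaces each original edge-end by a new vertex, so V′ = 2E = 24.
Each original edge survives, and each old vertex of degree d contributes d new edges; summing degrees gives Σd = 2E, so E′ = E + 2E = 3E = 36.
Each original face survives and each original vertex becomes one new face: F′ = F + V = 14.

24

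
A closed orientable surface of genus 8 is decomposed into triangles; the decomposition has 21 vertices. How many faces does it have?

70

χ = 2 − 2·8 = -14, and every face is a triangle so 3F = 2E.
V − E + F = -14 with E = 3F/2 gives 21 − (3/2 − 1)·F = -14, so F = 70 and E = 105.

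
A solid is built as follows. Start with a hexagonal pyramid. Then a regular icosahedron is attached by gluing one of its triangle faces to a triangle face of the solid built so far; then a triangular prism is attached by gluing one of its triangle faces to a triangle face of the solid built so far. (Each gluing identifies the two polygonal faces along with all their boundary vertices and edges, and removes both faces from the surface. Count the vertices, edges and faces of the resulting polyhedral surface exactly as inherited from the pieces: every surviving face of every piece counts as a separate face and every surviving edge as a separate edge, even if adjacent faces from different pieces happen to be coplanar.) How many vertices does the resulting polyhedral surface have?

19

A hexagonal pyramid: V=7, E=12, F=7.
Attach a regular icosahedron (V=12, E=30, F=20) along a 3-gon: merge 3 vertices and 3 edges, delete both glued faces → V=16, E=39, F=25.
Attach a triangular prism (V=6, E=9, F=5) along a 3-gon: merge 3 vertices and 3 edges, delete both glued faces → V=19, E=45, F=28.
Check: V − E + F = 19 − 45 + 28 = 2.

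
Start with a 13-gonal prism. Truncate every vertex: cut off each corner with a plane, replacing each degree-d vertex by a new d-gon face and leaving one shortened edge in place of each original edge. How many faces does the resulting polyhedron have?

41

The base solid has V = 26, E = 39, F = 15.
Truncation replaces each original edge-end by a new vertex, so V′ = 2E = 78.
Each original edge survives, and each old vertex of degree d contributes d new edges; summing degrees gives Σd = 2E, so E′ = E + 2E = 3E = 117.
Each original face survives and each original vertex becomes one new face: F′ = F + V = 41.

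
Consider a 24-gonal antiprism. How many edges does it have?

An antiprism on an n-gon has two n-gon caps and 2n triangles: V = 2·24 = 48, E = 4·24 = 96, F = 2·24 + 2 = 50.
Check: V − E + F = 48 − 96 + 50 = 2.

96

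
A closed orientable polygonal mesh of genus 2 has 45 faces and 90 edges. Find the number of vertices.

43

For a closed orientable surface of genus 2, χ = 2 − 2·2 = -2.
V = -2 + E − F = -2 + 90 − 45 = 43.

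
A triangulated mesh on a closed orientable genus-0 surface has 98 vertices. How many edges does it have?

288

χ = 2 − 2·0 = 2, and every face is a triangle so 3F = 2E.
V − E + F = 2 with E = 3F/2 gives 98 − (3/2 − 1)·F = 2, so F = 192 and E = 288.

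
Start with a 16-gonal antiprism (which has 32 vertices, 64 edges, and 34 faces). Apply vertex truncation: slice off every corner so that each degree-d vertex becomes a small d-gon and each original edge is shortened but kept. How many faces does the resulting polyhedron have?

Truncation replaces each original edge-end by a new vertex, so V′ = 2E = 128.
Each original edge survives, and each old vertex of degree d contributes d new edges; summing degrees gives Σd = 2E, so E′ = E + 2E = 3E = 192.
Each original face survives and each original vertex becomes one new face: F′ = F + V = 66.

66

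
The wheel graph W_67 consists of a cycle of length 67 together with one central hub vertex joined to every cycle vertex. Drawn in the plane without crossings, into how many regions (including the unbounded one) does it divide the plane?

W_67 has V = 67 + 1 = 68 vertices and E = 2·67 = 134 edges.
By Euler's formula F = 2 − V + E = 2 − 68 + 134 = 68.

68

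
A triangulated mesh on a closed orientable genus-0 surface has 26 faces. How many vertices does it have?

15

χ = 2 − 2·0 = 2, and every face is a triangle so 3F = 2E.
E = 3·26/2 = 39. Then V = 2 + E − F = 2 + 39 − 26 = 15.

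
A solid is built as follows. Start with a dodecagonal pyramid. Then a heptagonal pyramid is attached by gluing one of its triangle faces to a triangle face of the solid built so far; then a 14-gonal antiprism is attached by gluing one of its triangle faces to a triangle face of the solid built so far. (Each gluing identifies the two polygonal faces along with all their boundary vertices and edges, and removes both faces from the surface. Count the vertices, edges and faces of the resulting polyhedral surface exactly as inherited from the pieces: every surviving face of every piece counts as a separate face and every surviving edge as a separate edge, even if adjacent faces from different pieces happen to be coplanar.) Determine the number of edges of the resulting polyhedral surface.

A dodecagonal pyramid: V=13, E=24, F=13.
Attach a heptagonal pyramid (V=8, E=14, F=8) along a 3-gon: merge 3 vertices and 3 edges, delete both glued faces → V=18, E=35, F=19.
Attach a 14-gonal antiprism (V=28, E=56, F=30) along a 3-gon: merge 3 vertices and 3 edges, delete both glued faces → V=43, E=88, F=47.
Check: V − E + F = 43 − 88 + 47 = 2.

88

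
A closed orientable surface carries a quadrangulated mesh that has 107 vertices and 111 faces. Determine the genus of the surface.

Every face is a square, so 2E = 4·111 = 444, giving E = 222.
χ = V − E + F = 107 − 222 + 111 = -4.
For a closed orientable surface χ = 2 − 2g, so g = (2 − (-4))/2 = 3.

3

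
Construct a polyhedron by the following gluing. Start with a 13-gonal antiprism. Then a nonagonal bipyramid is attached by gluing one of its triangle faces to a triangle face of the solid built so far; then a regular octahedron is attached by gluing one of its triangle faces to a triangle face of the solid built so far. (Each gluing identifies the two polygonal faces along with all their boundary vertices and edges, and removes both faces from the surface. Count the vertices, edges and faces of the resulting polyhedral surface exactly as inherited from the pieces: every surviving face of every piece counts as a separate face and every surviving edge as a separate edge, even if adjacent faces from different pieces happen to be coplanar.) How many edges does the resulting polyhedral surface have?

A 13-gonal antiprism: V=26, E=52, F=28.
Attach a nonagonal bipyramid (V=11, E=27, F=18) along a 3-gon: merge 3 vertices and 3 edges, delete both glued faces → V=34, E=76, F=44.
Attach a regular octahedron (V=6, E=12, F=8) along a 3-gon: merge 3 vertices and 3 edges, delete both glued faces → V=37, E=85, F=50.
Check: V − E + F = 37 − 85 + 50 = 2.

85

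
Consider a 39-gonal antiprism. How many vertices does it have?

78

An antiprism on an n-gon has two n-gon caps and 2n triangles: V = 2·39 = 78, E = 4·39 = 156, F = 2·39 + 2 = 80.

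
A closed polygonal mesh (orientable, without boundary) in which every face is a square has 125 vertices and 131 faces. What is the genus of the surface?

4

Every face is a square, so 2E = 4·131 = 524, giving E = 262.
χ = V − E + F = 125 − 262 + 131 = -6.
For a closed orientable surface χ = 2 − 2g, so g = (2 − (-6))/2 = 4.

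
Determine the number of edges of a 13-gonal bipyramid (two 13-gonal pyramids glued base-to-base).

39

A bipyramid over an n-gon has 2n triangular faces and n + 2 vertices: V = 13 + 2 = 15, E = 3·13 = 39, F = 2·13 = 26.
Check: V − E + F = 15 − 39 + 26 = 2.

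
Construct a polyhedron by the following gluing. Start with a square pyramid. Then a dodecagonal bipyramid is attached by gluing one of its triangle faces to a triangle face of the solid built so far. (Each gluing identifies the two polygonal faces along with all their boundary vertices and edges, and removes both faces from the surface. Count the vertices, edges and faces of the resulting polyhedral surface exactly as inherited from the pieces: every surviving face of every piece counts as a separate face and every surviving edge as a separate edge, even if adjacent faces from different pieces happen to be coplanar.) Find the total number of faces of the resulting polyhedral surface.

A square pyramid: V=5, E=8, F=5.
Attach a dodecagonal bipyramid (V=14, E=36, F=24) along a 3-gon: merge 3 vertices and 3 edges, delete both glued faces → V=16, E=41, F=27.
Check: V − E + F = 16 − 41 + 27 = 2.

27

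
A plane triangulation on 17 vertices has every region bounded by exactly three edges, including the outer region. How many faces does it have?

In a plane triangulation 3F = 2E and V − E + F = 2, so F = 2V − 4 = 2·17 − 4 = 30.

30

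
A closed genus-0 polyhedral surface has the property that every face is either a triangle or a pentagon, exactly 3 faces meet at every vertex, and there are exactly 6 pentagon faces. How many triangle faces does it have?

2

Let x be the number of triangles; then F = 6 + x.
Edge–face incidences: 2E = 5·6 + 3·x = 30 + 3x.
Every vertex has degree 3, so 3V = 2E.
Euler: V − E + F = 2 ⇒ (2E)/3 − E + (6 + x) = 2.
Multiply by 6: 2·(2E) − 3·(2E) + 6·(6 + x) = 12, i.e. 36 + 6x − (30 + 3x) = 12.
Collecting terms: 3x + 6 = 12, so 3x = 6, so x = 2.
Then 2E = 30 + 3·2 = 36, so E = 18, V = 2E/3 = 12, F = 6 + 2 = 8.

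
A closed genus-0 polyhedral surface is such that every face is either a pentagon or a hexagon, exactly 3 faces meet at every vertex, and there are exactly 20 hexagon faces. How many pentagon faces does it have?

12

Let x be the number of pentagons; then F = 20 + x.
Edge–face incidences: 2E = 6·20 + 5·x = 120 + 5x.
Every vertex has degree 3, so 3V = 2E.
Euler: V − E + F = 2 ⇒ (2E)/3 − E + (20 + x) = 2.
Multiply by 6: 2·(2E) − 3·(2E) + 6·(20 + x) = 12, i.e. 120 + 6x − (120 + 5x) = 12.
Collecting terms: x = 12.
Then 2E = 120 + 5·12 = 180, so E = 90, V = 2E/3 = 60, F = 20 + 12 = 32.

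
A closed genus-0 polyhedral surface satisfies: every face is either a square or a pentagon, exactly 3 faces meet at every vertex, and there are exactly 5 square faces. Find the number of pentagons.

Let x be the number of pentagons; then F = 5 + x.
Edge–face incidences: 2E = 4·5 + 5·x = 20 + 5x.
Every vertex has degree 3, so 3V = 2E.
Euler: V − E + F = 2 ⇒ (2E)/3 − E + (5 + x) = 2.
Multiply by 6: 2·(2E) − 3·(2E) + 6·(5 + x) = 12, i.e. 30 + 6x − (20 + 5x) = 12.
Collecting terms: x + 10 = 12, so x = 2.
Then 2E = 20 + 5·2 = 30, so E = 15, V = 2E/3 = 10, F = 5 + 2 = 7.

2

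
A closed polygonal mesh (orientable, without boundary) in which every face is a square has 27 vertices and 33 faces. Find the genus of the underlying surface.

4

Every face is a square, so 2E = 4·33 = 132, giving E = 66.
χ = V − E + F = 27 − 66 + 33 = -6.
For a closed orientable surface χ = 2 − 2g, so g = (2 − (-6))/2 = 4.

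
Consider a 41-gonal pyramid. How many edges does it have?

A pyramid on an n-gon base has one n-gon and n triangles: V = 41 + 1 = 42, E = 2·41 = 82, F = 41 + 1 = 42.

82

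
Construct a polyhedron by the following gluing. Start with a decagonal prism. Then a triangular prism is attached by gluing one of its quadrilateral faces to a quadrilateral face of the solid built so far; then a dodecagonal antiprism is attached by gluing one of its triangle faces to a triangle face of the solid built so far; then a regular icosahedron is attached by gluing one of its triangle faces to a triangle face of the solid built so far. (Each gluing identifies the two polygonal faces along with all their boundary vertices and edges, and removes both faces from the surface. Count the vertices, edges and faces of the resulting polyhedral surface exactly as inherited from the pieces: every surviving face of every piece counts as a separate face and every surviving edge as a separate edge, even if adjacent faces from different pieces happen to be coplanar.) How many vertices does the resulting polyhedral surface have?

A decagonal prism: V=20, E=30, F=12.
Attach a triangular prism (V=6, E=9, F=5) along a 4-gon: merge 4 vertices and 4 edges, delete both glued faces → V=22, E=35, F=15.
Attach a dodecagonal antiprism (V=24, E=48, F=26) along a 3-gon: merge 3 vertices and 3 edges, delete both glued faces → V=43, E=80, F=39.
Attach a regular icosahedron (V=12, E=30, F=20) along a 3-gon: merge 3 vertices and 3 edges, delete both glued faces → V=52, E=107, F=57.
Check: V − E + F = 52 − 107 + 57 = 2.

52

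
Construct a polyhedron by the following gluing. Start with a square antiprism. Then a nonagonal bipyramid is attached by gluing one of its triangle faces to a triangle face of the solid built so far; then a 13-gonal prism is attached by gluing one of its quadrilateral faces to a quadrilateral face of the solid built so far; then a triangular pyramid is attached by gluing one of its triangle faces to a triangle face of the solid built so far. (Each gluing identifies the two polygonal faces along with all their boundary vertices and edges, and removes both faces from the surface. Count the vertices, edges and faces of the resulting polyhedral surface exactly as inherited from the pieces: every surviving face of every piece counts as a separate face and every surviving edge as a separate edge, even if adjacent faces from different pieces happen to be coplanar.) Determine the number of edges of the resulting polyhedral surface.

A square antiprism: V=8, E=16, F=10.
Attach a nonagonal bipyramid (V=11, E=27, F=18) along a 3-gon: merge 3 vertices and 3 edges, delete both glued faces → V=16, E=40, F=26.
Attach a 13-gonal prism (V=26, E=39, F=15) along a 4-gon: merge 4 vertices and 4 edges, delete both glued faces → V=38, E=75, F=39.
Attach a triangular pyramid (V=4, E=6, F=4) along a 3-gon: merge 3 vertices and 3 edges, delete both glued faces → V=39, E=78, F=41.
Check: V − E + F = 39 − 78 + 41 = 2.

78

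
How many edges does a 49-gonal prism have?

147

A prism on an n-gon has two n-gon bases and n rectangular sides: V = 2·49 = 98, E = 3·49 = 147, F = 49 + 2 = 51.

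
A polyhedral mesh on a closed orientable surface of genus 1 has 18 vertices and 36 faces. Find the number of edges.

54

For a closed orientable surface of genus 1, χ = 2 − 2·1 = 0.
E = V + F − (0) = 18 + 36 − (0) = 54.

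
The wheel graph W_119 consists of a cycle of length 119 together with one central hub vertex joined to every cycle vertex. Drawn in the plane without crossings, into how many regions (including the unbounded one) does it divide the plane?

W_119 has V = 119 + 1 = 120 vertices and E = 2·119 = 238 edges.
By Euler's formula F = 2 − V + E = 2 − 120 + 238 = 120.

120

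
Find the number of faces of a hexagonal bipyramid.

A bipyramid over an n-gon has 2n triangular faces and n + 2 vertices: V = 6 + 2 = 8, E = 3·6 = 18, F = 2·6 = 12.
Check: V − E + F = 8 − 18 + 12 = 2.

12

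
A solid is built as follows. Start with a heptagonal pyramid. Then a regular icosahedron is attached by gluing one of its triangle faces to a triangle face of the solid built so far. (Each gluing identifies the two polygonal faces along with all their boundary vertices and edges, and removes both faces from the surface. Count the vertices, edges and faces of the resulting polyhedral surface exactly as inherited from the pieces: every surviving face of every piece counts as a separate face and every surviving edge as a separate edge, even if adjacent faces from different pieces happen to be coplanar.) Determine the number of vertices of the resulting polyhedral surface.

17

A heptagonal pyramid: V=8, E=14, F=8.
Attach a regular icosahedron (V=12, E=30, F=20) along a 3-gon: merge 3 vertices and 3 edges, delete both glued faces → V=17, E=41, F=26.
Check: V − E + F = 17 − 41 + 26 = 2.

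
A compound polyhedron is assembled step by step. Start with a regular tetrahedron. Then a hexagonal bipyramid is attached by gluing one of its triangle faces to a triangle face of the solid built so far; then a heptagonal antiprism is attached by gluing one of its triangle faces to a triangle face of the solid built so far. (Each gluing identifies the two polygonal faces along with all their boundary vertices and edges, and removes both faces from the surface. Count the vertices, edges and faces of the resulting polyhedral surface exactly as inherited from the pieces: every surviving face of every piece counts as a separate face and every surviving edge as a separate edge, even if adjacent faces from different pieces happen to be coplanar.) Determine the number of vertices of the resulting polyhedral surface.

A regular tetrahedron: V=4, E=6, F=4.
Attach a hexagonal bipyramid (V=8, E=18, F=12) along a 3-gon: merge 3 vertices and 3 edges, delete both glued faces → V=9, E=21, F=14.
Attach a heptagonal antiprism (V=14, E=28, F=16) along a 3-gon: merge 3 vertices and 3 edges, delete both glued faces → V=20, E=46, F=28.
Check: V − E + F = 20 − 46 + 28 = 2.

20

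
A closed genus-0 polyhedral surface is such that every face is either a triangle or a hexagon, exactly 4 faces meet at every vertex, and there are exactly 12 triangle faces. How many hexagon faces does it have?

Let x be the number of hexagons; then F = 12 + x.
Edge–face incidences: 2E = 3·12 + 6·x = 36 + 6x.
Every vertex has degree 4, so 4V = 2E.
Euler: V − E + F = 2 ⇒ (2E)/4 − E + (12 + x) = 2.
Multiply by 8: 2·(2E) − 4·(2E) + 8·(12 + x) = 16, i.e. 96 + 8x − 2·(36 + 6x) = 16.
Collecting terms: −4x + 24 = 16, so −4x = −8, so x = 2.
Then 2E = 36 + 6·2 = 48, so E = 24, V = 2E/4 = 12, F = 12 + 2 = 14.

2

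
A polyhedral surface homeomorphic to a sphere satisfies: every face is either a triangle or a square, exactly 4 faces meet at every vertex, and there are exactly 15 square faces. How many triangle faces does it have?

8

Let x be the number of triangles; then F = 15 + x.
Edge–face incidences: 2E = 4·15 + 3·x = 60 + 3x.
Every vertex has degree 4, so 4V = 2E.
Euler: V − E + F = 2 ⇒ (2E)/4 − E + (15 + x) = 2.
Multiply by 8: 2·(2E) − 4·(2E) + 8·(15 + x) = 16, i.e. 120 + 8x − 2·(60 + 3x) = 16.
Collecting terms: 2x = 16, so x = 8.
Then 2E = 60 + 3·8 = 84, so E = 42, V = 2E/4 = 21, F = 15 + 8 = 23.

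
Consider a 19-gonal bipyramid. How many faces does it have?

38

A bipyramid over an n-gon has 2n triangular faces and n + 2 vertices: V = 19 + 2 = 21, E = 3·19 = 57, F = 2·19 = 38.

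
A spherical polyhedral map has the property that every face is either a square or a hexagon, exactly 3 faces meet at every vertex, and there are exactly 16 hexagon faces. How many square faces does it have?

Let x be the number of squares; then F = 16 + x.
Edge–face incidences: 2E = 6·16 + 4·x = 96 + 4x.
Every vertex has degree 3, so 3V = 2E.
Euler: V − E + F = 2 ⇒ (2E)/3 − E + (16 + x) = 2.
Multiply by 6: 2·(2E) − 3·(2E) + 6·(16 + x) = 12, i.e. 96 + 6x − (96 + 4x) = 12.
Collecting terms: 2x = 12, so x = 6.
Then 2E = 96 + 4·6 = 120, so E = 60, V = 2E/3 = 40, F = 16 + 6 = 22.

6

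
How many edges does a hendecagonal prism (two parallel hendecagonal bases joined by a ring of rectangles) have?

A prism on an n-gon has two n-gon bases and n rectangular sides: V = 2·11 = 22, E = 3·11 = 33, F = 11 + 2 = 13.

33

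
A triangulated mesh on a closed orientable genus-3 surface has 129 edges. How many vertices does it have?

χ = 2 − 2·3 = -4, and every face is a triangle so 3F = 2E.
F = 2E/3 = 86. Then V = -4 + E − F = -4 + 129 − 86 = 39.

39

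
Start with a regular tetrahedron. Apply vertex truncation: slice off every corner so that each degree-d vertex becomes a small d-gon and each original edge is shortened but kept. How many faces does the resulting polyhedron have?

The base solid has V = 4, E = 6, F = 4.
Truncation replaces each original edge-end by a new vertex, so V′ = 2E = 12.
Each original edge survives, and each old vertex of degree d contributes d new edges; summing degrees gives Σd = 2E, so E′ = E + 2E = 3E = 18.
Each original face survives and each original vertex becomes one new face: F′ = F + V = 8.

8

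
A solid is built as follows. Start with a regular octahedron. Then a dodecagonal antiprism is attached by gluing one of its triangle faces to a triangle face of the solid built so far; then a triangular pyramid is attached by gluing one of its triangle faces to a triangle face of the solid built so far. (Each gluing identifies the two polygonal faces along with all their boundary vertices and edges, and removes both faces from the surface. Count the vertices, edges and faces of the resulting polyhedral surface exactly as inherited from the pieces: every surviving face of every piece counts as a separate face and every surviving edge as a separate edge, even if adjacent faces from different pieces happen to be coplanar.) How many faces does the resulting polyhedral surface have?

A regular octahedron: V=6, E=12, F=8.
Attach a dodecagonal antiprism (V=24, E=48, F=26) along a 3-gon: merge 3 vertices and 3 edges, delete both glued faces → V=27, E=57, F=32.
Attach a triangular pyramid (V=4, E=6, F=4) along a 3-gon: merge 3 vertices and 3 edges, delete both glued faces → V=28, E=60, F=34.
Check: V − E + F = 28 − 60 + 34 = 2.

34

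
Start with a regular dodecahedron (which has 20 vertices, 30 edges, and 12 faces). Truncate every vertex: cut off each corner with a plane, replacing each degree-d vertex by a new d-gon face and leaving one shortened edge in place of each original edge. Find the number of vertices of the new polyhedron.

60

Truncation replaces each original edge-end by a new vertex, so V′ = 2E = 60.
Each original edge survives, and each old vertex of degree d contributes d new edges; summing degrees gives Σd = 2E, so E′ = E + 2E = 3E = 90.
Each original face survives and each original vertex becomes one new face: F′ = F + V = 32.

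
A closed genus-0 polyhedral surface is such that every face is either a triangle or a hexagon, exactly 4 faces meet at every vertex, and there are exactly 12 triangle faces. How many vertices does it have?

12

Let x be the number of hexagons; then F = 12 + x.
Edge–face incidences: 2E = 3·12 + 6·x = 36 + 6x.
Every vertex has degree 4, so 4V = 2E.
Euler: V − E + F = 2 ⇒ (2E)/4 − E + (12 + x) = 2.
Multiply by 8: 2·(2E) − 4·(2E) + 8·(12 + x) = 16, i.e. 96 + 8x − 2·(36 + 6x) = 16.
Collecting terms: −4x + 24 = 16, so −4x = −8, so x = 2.
Then 2E = 36 + 6·2 = 48, so E = 24, V = 2E/4 = 12, F = 12 + 2 = 14.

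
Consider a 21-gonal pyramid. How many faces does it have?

22

A pyramid on an n-gon base has one n-gon and n triangles: V = 21 + 1 = 22, E = 2·21 = 42, F = 21 + 1 = 22.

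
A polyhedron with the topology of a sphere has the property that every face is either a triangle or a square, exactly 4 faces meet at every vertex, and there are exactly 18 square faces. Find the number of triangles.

Let x be the number of triangles; then F = 18 + x.
Edge–face incidences: 2E = 4·18 + 3·x = 72 + 3x.
Every vertex has degree 4, so 4V = 2E.
Euler: V − E + F = 2 ⇒ (2E)/4 − E + (18 + x) = 2.
Multiply by 8: 2·(2E) − 4·(2E) + 8·(18 + x) = 16, i.e. 144 + 8x − 2·(72 + 3x) = 16.
Collecting terms: 2x = 16, so x = 8.
Then 2E = 72 + 3·8 = 96, so E = 48, V = 2E/4 = 24, F = 18 + 8 = 26.

8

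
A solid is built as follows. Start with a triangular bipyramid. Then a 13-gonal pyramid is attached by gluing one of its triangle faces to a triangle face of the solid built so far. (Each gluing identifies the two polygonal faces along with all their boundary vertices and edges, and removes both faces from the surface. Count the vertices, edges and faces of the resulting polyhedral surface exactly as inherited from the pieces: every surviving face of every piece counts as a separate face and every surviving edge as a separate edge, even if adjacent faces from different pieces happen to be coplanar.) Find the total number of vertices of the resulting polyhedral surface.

A triangular bipyramid: V=5, E=9, F=6.
Attach a 13-gonal pyramid (V=14, E=26, F=14) along a 3-gon: merge 3 vertices and 3 edges, delete both glued faces → V=16, E=32, F=18.
Check: V − E + F = 16 − 32 + 18 = 2.

16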